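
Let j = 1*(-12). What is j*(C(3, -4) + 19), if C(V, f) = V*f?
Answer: -84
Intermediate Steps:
j = -12
j*(C(3, -4) + 19) = -12*(3*(-4) + 19) = -12*(-12 + 19) = -12*7 = -84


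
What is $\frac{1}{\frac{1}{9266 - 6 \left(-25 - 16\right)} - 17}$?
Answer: $- \frac{9512}{161703} \approx -0.058824$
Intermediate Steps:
$\frac{1}{\frac{1}{9266 - 6 \left(-25 - 16\right)} - 17} = \frac{1}{\frac{1}{9266 - -246} + \left(-35 + 18\right)} = \frac{1}{\frac{1}{9266 + 246} - 17} = \frac{1}{\frac{1}{9512} - 17} = \frac{1}{- \frac{161703}{9512}} = - \frac{9512}{161703}$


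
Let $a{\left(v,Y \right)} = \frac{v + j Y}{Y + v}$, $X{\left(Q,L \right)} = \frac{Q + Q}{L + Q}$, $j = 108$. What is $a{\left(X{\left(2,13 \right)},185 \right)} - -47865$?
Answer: $\frac{133316539}{2779} \approx 47973.0$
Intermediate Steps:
$X{\left(Q,L \right)} = \frac{2 Q}{L + Q}$
$a{\left(v,Y \right)} = \frac{v + 108 Y}{Y + v}$
$a{\left(X{\left(2,13 \right)},185 \right)} - -47865 = \frac{2 \cdot 2 \frac{1}{13 + 2} + 108 \cdot 185}{185 + 2 \cdot 2 \frac{1}{13 + 2}} - -47865 = \frac{2 \cdot 2 \cdot \frac{1}{15} + 19980}{185 + 2 \cdot 2 \cdot \frac{1}{15}} + 47865 = \frac{\frac{4}{15} + 19980}{185 + \frac{4}{15}} + 47865 = \frac{1}{\frac{2779}{15}} \cdot \frac{299704}{15} + 47865 = \frac{15}{2779} \cdot \frac{299704}{15} + 47865 = \frac{299704}{2779} + 47865 = \frac{133316539}{2779}$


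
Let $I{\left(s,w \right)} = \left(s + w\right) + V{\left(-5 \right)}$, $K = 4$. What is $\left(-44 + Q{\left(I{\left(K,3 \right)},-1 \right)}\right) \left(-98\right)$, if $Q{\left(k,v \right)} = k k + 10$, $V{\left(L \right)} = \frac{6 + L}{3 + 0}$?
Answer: $- \frac{17444}{9} \approx -1938.2$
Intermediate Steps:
$V{\left(L \right)} = 2 + \frac{L}{3}$ ($V{\left(L \right)} = \frac{6 + L}{3} = \left(6 + L\right) \frac{1}{3} = 2 + \frac{L}{3}$)
$I{\left(s,w \right)} = \frac{1}{3} + s + w$ ($I{\left(s,w \right)} = \left(s + w\right) + \left(2 + \frac{1}{3} \left(-5\right)\right) = \left(s + w\right) + \left(2 - \frac{5}{3}\right) = \left(s + w\right) + \frac{1}{3} = \frac{1}{3} + s + w$)
$Q{\left(k,v \right)} = 10 + k^{2}$ ($Q{\left(k,v \right)} = k^{2} + 10 = 10 + k^{2}$)
$\left(-44 + Q{\left(I{\left(K,3 \right)},-1 \right)}\right) \left(-98\right) = \left(-44 + \left(10 + \left(\frac{1}{3} + 4 + 3\right)^{2}\right)\right) \left(-98\right) = \left(-44 + \left(10 + \left(\frac{22}{3}\right)^{2}\right)\right) \left(-98\right) = \left(-44 + \left(10 + \frac{484}{9}\right)\right) \left(-98\right) = \left(-44 + \frac{574}{9}\right) \left(-98\right) = \frac{178}{9} \left(-98\right) = - \frac{17444}{9}$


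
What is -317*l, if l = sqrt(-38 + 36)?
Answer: -317*I*sqrt(2) ≈ -448.31*I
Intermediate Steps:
l = I*sqrt(2) (l = sqrt(-2) = I*sqrt(2) ≈ 1.4142*I)
-317*l = -317*I*sqrt(2)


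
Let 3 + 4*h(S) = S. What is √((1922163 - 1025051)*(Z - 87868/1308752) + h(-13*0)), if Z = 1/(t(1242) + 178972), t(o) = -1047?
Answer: I*√2041069452617593169658931/5821492490 ≈ 245.41*I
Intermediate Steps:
h(S) = -¾ + S/4
Z = 1/177925 (Z = 1/(-1047 + 178972) = 1/177925 ≈ 5.6203e-6)
√((1922163 - 1025051)*(Z - 87868/1308752) + h(-13*0)) = √((1922163 - 1025051)*(1/177925 - 87868/1308752) + (-¾ + (-13*0)/4)) = √(897112*(1/177925 - 87868*1/1308752) + (-¾ + (¼)*0)) = √(897112*(1/177925 - 21967/327188) + (-¾ + 0)) = √(897112*(-3908151287/58214924900) - ¾) = √(-876512354345786/14553731225 - ¾) = √(-3506093078576819/58214924900) = I*√2041069452617593169658931/5821492490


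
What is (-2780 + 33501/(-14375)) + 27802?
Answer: 359657749/14375 ≈ 25020.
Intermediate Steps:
(-2780 + 33501/(-14375)) + 27802 = (-2780 + 33501*(-1/14375)) + 27802 = (-2780 - 33501/14375) + 27802 = -39996001/14375 + 27802 = 359657749/14375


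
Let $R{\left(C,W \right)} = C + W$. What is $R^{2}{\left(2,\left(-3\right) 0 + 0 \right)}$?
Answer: $4$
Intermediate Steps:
$R^{2}{\left(2,\left(-3\right) 0 + 0 \right)} = \left(2 + \left(\left(-3\right) 0 + 0\right)\right)^{2} = \left(2 + \left(0 + 0\right)\right)^{2} = \left(2 + 0\right)^{2} = 2^{2} = 4$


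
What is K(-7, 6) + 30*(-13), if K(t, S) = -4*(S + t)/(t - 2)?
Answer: -3514/9 ≈ -390.44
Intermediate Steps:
K(t, S) = -4*(S + t)/(-2 + t)
K(-7, 6) + 30*(-13) = 4*(-1*6 - 1*(-7))/(-2 - 7) + 30*(-13) = 4*(-6 + 7)/(-9) - 390 = 4*(-⅑)*1 - 390 = -4/9 - 390 = -3514/9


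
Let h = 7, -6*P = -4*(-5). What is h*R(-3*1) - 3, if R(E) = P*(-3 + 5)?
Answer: -149/3 ≈ -49.667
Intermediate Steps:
P = -10/3 (P = -(-2)*(-5)/3 = -1/6*20 = -10/3 ≈ -3.3333)
R(E) = -20/3 (R(E) = -10*(-3 + 5)/3 = -10/3*2 = -20/3)
h*R(-3*1) - 3 = 7*(-20/3) - 3 = -140/3 - 3 = -149/3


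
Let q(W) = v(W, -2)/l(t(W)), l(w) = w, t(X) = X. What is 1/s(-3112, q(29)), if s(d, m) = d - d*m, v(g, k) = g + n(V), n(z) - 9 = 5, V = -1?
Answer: 29/43568 ≈ 0.00066563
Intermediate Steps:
n(z) = 14 (n(z) = 9 + 5 = 14)
v(g, k) = 14 + g (v(g, k) = g + 14 = 14 + g)
q(W) = (14 + W)/W
s(d, m) = d - d*m
1/s(-3112, q(29)) = 1/(-3112*(1 - (14 + 29)/29)) = 1/(-3112*(1 - 43/29)) = 1/(-3112*(-14/29)) = 1/(43568/29) = 29/43568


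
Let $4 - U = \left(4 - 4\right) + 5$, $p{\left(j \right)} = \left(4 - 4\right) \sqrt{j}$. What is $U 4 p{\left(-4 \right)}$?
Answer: $0$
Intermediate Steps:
$p{\left(j \right)} = 0$ ($p{\left(j \right)} = \left(4 - 4\right) \sqrt{j} = 0 \sqrt{j} = 0$)
$U = -1$ ($U = 4 - \left(\left(4 - 4\right) + 5\right) = 4 - \left(0 + 5\right) = 4 - 5 = -1$)
$U 4 p{\left(-4 \right)} = \left(-1\right) 4 \cdot 0 = \left(-4\right) 0 = 0$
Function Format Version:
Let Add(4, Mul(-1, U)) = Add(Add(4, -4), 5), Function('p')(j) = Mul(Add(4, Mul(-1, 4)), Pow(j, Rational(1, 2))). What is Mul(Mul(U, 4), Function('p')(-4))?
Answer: 0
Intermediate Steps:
Function('p')(j) = 0 (Function('p')(j) = Mul(Add(4, -4), Pow(j, Rational(1, 2))) = Mul(0, Pow(j, Rational(1, 2))) = 0)
U = -1 (U = Add(4, Mul(-1, Add(Add(4, -4), 5))) = Add(4, Mul(-1, Add(0, 5))) = Add(4, Mul(-1, 5)) = Add(4, -5) = -1)
Mul(Mul(U, 4), Function('p')(-4)) = Mul(Mul(-1, 4), 0) = Mul(-4, 0) = 0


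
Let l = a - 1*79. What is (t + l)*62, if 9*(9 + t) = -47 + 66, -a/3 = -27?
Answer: -2728/9 ≈ -303.11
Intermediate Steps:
a = 81 (a = -3*(-27) = 81)
t = -62/9 (t = -9 + (-47 + 66)/9 = -9 + (1/9)*19 = -9 + 19/9 = -62/9 ≈ -6.8889)
l = 2 (l = 81 - 1*79 = 81 - 79 = 2)
(t + l)*62 = (-62/9 + 2)*62 = -44/9*62 = -2728/9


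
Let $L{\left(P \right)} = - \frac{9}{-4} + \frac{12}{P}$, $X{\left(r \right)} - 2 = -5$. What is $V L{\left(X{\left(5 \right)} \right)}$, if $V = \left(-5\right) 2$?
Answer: $\frac{35}{2} \approx 17.5$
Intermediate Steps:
$X{\left(r \right)} = -3$ ($X{\left(r \right)} = 2 - 5 = -3$)
$V = -10$
$L{\left(P \right)} = \frac{9}{4} + \frac{12}{P}$ ($L{\left(P \right)} = \left(-9\right) \left(- \frac{1}{4}\right) + \frac{12}{P} = \frac{9}{4} + \frac{12}{P}$)
$V L{\left(X{\left(5 \right)} \right)} = - 10 \left(\frac{9}{4} + \frac{12}{-3}\right) = - 10 \left(\frac{9}{4} + 12 \left(- \frac{1}{3}\right)\right) = - 10 \left(\frac{9}{4} - 4\right) = \left(-10\right) \left(- \frac{7}{4}\right) = \frac{35}{2}$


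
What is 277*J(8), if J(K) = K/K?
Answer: 277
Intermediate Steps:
J(K) = 1
277*J(8) = 277*1 = 277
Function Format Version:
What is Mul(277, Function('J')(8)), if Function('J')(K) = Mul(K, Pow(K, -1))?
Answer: 277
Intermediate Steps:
Function('J')(K) = 1
Mul(277, Function('J')(8)) = Mul(277, 1) = 277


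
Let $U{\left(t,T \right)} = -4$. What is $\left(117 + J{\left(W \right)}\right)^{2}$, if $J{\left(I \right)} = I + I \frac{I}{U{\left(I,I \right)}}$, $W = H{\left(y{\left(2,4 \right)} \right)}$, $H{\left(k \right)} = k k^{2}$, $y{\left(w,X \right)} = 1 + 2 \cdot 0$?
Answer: $\frac{221841}{16} \approx 13865.0$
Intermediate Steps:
$y{\left(w,X \right)} = 1$ ($y{\left(w,X \right)} = 1 + 0 = 1$)
$H{\left(k \right)} = k^{3}$
$W = 1$ ($W = 1^{3} = 1$)
$J{\left(I \right)} = I - \frac{I^{2}}{4}$ ($J{\left(I \right)} = I + I \frac{I}{-4} = I + I I \left(- \frac{1}{4}\right) = I + I \left(- \frac{I}{4}\right) = I - \frac{I^{2}}{4}$)
$\left(117 + J{\left(W \right)}\right)^{2} = \left(117 + \frac{1}{4} \cdot 1 \left(4 - 1\right)\right)^{2} = \left(117 + \frac{1}{4} \cdot 1 \cdot 3\right)^{2} = \left(117 + \frac{3}{4}\right)^{2} = \left(\frac{471}{4}\right)^{2} = \frac{221841}{16}$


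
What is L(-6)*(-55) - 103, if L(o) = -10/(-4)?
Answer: -481/2 ≈ -240.50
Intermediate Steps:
L(o) = 5/2 (L(o) = -10*(-¼) = 5/2)
L(-6)*(-55) - 103 = (5/2)*(-55) - 103 = -275/2 - 103 = -481/2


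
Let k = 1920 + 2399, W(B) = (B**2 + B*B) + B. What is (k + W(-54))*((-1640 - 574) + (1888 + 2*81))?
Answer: -1655908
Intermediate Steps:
W(B) = B + 2*B**2 (W(B) = (B**2 + B**2) + B = 2*B**2 + B = B + 2*B**2)
k = 4319
(k + W(-54))*((-1640 - 574) + (1888 + 2*81)) = (4319 - 54*(1 + 2*(-54)))*((-1640 - 574) + (1888 + 2*81)) = (4319 - 54*(1 - 108))*(-2214 + (1888 + 162)) = (4319 - 54*(-107))*(-2214 + 2050) = (4319 + 5778)*(-164) = 10097*(-164) = -1655908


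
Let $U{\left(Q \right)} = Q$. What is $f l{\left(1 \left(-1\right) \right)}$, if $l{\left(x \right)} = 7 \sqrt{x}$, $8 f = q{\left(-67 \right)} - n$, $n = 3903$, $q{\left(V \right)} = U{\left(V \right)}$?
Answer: $- \frac{13895 i}{4} \approx - 3473.8 i$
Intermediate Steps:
$q{\left(V \right)} = V$
$f = - \frac{1985}{4}$ ($f = \frac{-67 - 3903}{8} = \frac{1}{8} \left(-3970\right) = - \frac{1985}{4} \approx -496.25$)
$f l{\left(1 \left(-1\right) \right)} = - \frac{1985 \cdot 7 \sqrt{1 \left(-1\right)}}{4} = - \frac{1985 \cdot 7 \sqrt{-1}}{4} = - \frac{1985 \cdot 7 i}{4} = - \frac{13895 i}{4}$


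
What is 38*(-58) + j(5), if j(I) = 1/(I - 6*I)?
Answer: -55101/25 ≈ -2204.0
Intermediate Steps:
j(I) = -1/(5*I) (j(I) = 1/(-5*I) = -1/(5*I))
38*(-58) + j(5) = 38*(-58) - ⅕/5 = -2204 - ⅕*⅕ = -2204 - 1/25 = -55101/25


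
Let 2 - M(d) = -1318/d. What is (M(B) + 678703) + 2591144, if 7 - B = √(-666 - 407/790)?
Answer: 264044617819/80751 + 1318*I*√415972130/565257 ≈ 3.2699e+6 + 47.556*I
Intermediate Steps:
B = 7 - I*√415972130/790 (B = 7 - √(-666 - 407/790) = 7 - √(-526547/790) = 7 - I*√415972130/790 ≈ 7.0 - 25.817*I)
M(d) = 2 + 1318/d (M(d) = 2 - (-1318)/d = 2 + 1318/d)
(M(B) + 678703) + 2591144 = ((2 + 1318/(7 - I*√415972130/790)) + 678703) + 2591144 = (678705 + 1318/(7 - I*√415972130/790)) + 2591144 = 3269849 + 1318/(7 - I*√415972130/790)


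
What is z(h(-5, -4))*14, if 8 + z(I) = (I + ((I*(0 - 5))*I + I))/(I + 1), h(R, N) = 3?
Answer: -497/2 ≈ -248.50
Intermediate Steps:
z(I) = -8 + (-5*I**2 + 2*I)/(1 + I) (z(I) = -8 + (I + ((I*(0 - 5))*I + I))/(I + 1) = -8 + (I + ((I*(-5))*I + I))/(1 + I) = -8 + (I + ((-5*I)*I + I))/(1 + I) = -8 + (I + (-5*I**2 + I))/(1 + I) = -8 + (I + (I - 5*I**2))/(1 + I) = -8 + (-5*I**2 + 2*I)/(1 + I))
z(h(-5, -4))*14 = ((-8 - 6*3 - 5*3**2)/(1 + 3))*14 = ((-8 - 18 - 5*9)/4)*14 = ((-8 - 18 - 45)/4)*14 = ((1/4)*(-71))*14 = -71/4*14 = -497/2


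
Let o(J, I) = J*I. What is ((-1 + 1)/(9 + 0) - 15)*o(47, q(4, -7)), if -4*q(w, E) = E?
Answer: -4935/4 ≈ -1233.8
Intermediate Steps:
q(w, E) = -E/4
o(J, I) = I*J
((-1 + 1)/(9 + 0) - 15)*o(47, q(4, -7)) = ((-1 + 1)/(9 + 0) - 15)*(-¼*(-7)*47) = (0/9 - 15)*((7/4)*47) = (0*(⅑) - 15)*(329/4) = (0 - 15)*(329/4) = -15*329/4 = -4935/4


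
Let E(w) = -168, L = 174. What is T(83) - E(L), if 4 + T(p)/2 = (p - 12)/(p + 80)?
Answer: 26222/163 ≈ 160.87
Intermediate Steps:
T(p) = -8 + 2*(-12 + p)/(80 + p) (T(p) = -8 + 2*((p - 12)/(p + 80)) = -8 + 2*((-12 + p)/(80 + p)) = -8 + 2*(-12 + p)/(80 + p))
T(83) - E(L) = 2*(-332 - 3*83)/(80 + 83) - 1*(-168) = 2*(-332 - 249)/163 + 168 = 2*(1/163)*(-581) + 168 = -1162/163 + 168 = 26222/163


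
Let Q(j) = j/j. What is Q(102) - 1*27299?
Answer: -27298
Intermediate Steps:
Q(j) = 1
Q(102) - 1*27299 = 1 - 1*27299 = 1 - 27299 = -27298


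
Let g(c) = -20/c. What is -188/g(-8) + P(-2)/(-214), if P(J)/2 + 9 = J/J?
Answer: -40192/535 ≈ -75.125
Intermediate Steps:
P(J) = -16 (P(J) = -18 + 2*(J/J) = -18 + 2*1 = -18 + 2 = -16)
-188/g(-8) + P(-2)/(-214) = -188/((-20/(-8))) - 16/(-214) = -188/((-20*(-1/8))) - 16*(-1/214) = -188/5/2 + 8/107 = -188*2/5 + 8/107 = -376/5 + 8/107 = -40192/535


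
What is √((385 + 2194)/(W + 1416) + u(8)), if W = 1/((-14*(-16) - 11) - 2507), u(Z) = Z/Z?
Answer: 3*√3307685227143/3248303 ≈ 1.6797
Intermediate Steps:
u(Z) = 1
W = -1/2294 (W = 1/((224 - 11) - 2507) = 1/(213 - 2507) = 1/(-2294) = -1/2294 ≈ -0.00043592)
√((385 + 2194)/(W + 1416) + u(8)) = √((385 + 2194)/(-1/2294 + 1416) + 1) = √(2579/(3248303/2294) + 1) = √(2579*(2294/3248303) + 1) = √(5916226/3248303 + 1) = √(9164529/3248303) = 3*√3307685227143/3248303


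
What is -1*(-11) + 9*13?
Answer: 128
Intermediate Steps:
-1*(-11) + 9*13 = 11 + 117 = 128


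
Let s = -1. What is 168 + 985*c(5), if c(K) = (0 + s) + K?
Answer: 4108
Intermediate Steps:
c(K) = -1 + K (c(K) = (0 - 1) + K = -1 + K)
168 + 985*c(5) = 168 + 985*(-1 + 5) = 168 + 985*4 = 168 + 3940 = 4108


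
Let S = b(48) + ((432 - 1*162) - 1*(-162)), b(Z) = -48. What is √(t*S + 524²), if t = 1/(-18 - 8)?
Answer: 4*√2900053/13 ≈ 523.99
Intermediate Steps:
t = -1/26 (t = 1/(-26) = -1/26 ≈ -0.038462)
S = 384 (S = -48 + ((432 - 1*162) - 1*(-162)) = -48 + ((432 - 162) + 162) = -48 + (270 + 162) = -48 + 432 = 384)
√(t*S + 524²) = √(-1/26*384 + 524²) = √(-192/13 + 274576) = √(3569296/13) = 4*√2900053/13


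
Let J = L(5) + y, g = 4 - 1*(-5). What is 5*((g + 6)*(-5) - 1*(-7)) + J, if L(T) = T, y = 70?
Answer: -265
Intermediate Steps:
g = 9 (g = 4 + 5 = 9)
J = 75 (J = 5 + 70 = 75)
5*((g + 6)*(-5) - 1*(-7)) + J = 5*((9 + 6)*(-5) - 1*(-7)) + 75 = 5*(15*(-5) + 7) + 75 = 5*(-75 + 7) + 75 = 5*(-68) + 75 = -340 + 75 = -265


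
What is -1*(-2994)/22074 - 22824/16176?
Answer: -3162403/2479646 ≈ -1.2753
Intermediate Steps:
-1*(-2994)/22074 - 22824/16176 = 2994*(1/22074) - 22824*1/16176 = 499/3679 - 951/674 = -3162403/2479646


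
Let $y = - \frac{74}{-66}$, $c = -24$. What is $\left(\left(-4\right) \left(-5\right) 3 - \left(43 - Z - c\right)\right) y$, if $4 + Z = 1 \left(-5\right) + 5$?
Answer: $- \frac{37}{3} \approx -12.333$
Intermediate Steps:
$Z = -4$ ($Z = -4 + \left(1 \left(-5\right) + 5\right) = -4 + \left(-5 + 5\right) = -4 + 0 = -4$)
$y = \frac{37}{33}$ ($y = \left(-74\right) \left(- \frac{1}{66}\right) = \frac{37}{33} \approx 1.1212$)
$\left(\left(-4\right) \left(-5\right) 3 - \left(43 - Z - c\right)\right) y = \left(\left(-4\right) \left(-5\right) 3 - 71\right) \frac{37}{33} = \left(20 \cdot 3 - 71\right) \frac{37}{33} = \left(60 - 71\right) \frac{37}{33} = \left(-11\right) \frac{37}{33} = - \frac{37}{3}$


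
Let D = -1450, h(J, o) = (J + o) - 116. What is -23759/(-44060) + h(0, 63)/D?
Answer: 3678573/6388700 ≈ 0.57579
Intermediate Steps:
h(J, o) = -116 + J + o
-23759/(-44060) + h(0, 63)/D = -23759/(-44060) + (-116 + 0 + 63)/(-1450) = -23759*(-1/44060) - 53*(-1/1450) = 23759/44060 + 53/1450 = 3678573/6388700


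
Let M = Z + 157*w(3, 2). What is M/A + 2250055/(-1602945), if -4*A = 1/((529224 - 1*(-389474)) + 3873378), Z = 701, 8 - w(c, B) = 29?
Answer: 15952802678651365/320589 ≈ 4.9761e+10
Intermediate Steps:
w(c, B) = -21 (w(c, B) = 8 - 1*29 = 8 - 29 = -21)
M = -2596 (M = 701 + 157*(-21) = 701 - 3297 = -2596)
A = -1/19168304 (A = -1/(4*((529224 - 1*(-389474)) + 3873378)) = -1/(4*((529224 + 389474) + 3873378)) = -1/(4*(918698 + 3873378)) = -1/4/4792076 = -1/4*1/4792076 = -1/19168304 ≈ -5.2169e-8)
M/A + 2250055/(-1602945) = -2596/(-1/19168304) + 2250055/(-1602945) = -2596*(-19168304) + 2250055*(-1/1602945) = 49760917184 - 450011/320589 = 15952802678651365/320589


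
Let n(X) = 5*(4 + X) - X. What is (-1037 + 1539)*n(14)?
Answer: 38152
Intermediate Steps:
n(X) = 20 + 4*X (n(X) = (20 + 5*X) - X = 20 + 4*X)
(-1037 + 1539)*n(14) = (-1037 + 1539)*(20 + 4*14) = 502*(20 + 56) = 502*76 = 38152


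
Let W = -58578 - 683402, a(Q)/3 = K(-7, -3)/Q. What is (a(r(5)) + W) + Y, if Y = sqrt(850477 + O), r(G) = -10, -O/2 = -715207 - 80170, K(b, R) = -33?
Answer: -7419701/10 + sqrt(2441231) ≈ -7.4041e+5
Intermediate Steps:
O = 1590754 (O = -2*(-715207 - 80170) = -2*(-795377) = 1590754)
a(Q) = -99/Q (a(Q) = 3*(-33/Q) = -99/Q)
Y = sqrt(2441231) (Y = sqrt(850477 + 1590754) = sqrt(2441231) ≈ 1562.4)
W = -741980
(a(r(5)) + W) + Y = (-99/(-10) - 741980) + sqrt(2441231) = (-99*(-1/10) - 741980) + sqrt(2441231) = (99/10 - 741980) + sqrt(2441231) = -7419701/10 + sqrt(2441231)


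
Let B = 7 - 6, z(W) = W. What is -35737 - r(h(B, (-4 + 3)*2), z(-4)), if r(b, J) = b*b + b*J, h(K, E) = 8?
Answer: -35769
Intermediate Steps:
B = 1
r(b, J) = b² + J*b
-35737 - r(h(B, (-4 + 3)*2), z(-4)) = -35737 - 8*(-4 + 8) = -35737 - 8*4 = -35737 - 1*32 = -35737 - 32 = -35769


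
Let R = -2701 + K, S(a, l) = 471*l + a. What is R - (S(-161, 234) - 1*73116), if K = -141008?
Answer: -180646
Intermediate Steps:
S(a, l) = a + 471*l
R = -143709 (R = -2701 - 141008 = -143709)
R - (S(-161, 234) - 1*73116) = -143709 - ((-161 + 471*234) - 1*73116) = -143709 - ((-161 + 110214) - 73116) = -143709 - (110053 - 73116) = -143709 - 1*36937 = -143709 - 36937 = -180646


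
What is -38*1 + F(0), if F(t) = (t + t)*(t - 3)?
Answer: -38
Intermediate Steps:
F(t) = 2*t*(-3 + t) (F(t) = (2*t)*(-3 + t) = 2*t*(-3 + t))
-38*1 + F(0) = -38*1 + 2*0*(-3 + 0) = -38 + 2*0*(-3) = -38 + 0 = -38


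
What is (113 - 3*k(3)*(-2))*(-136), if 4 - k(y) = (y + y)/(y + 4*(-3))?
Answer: -19176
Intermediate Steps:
k(y) = 4 - 2*y/(-12 + y) (k(y) = 4 - (y + y)/(y + 4*(-3)) = 4 - 2*y/(y - 12) = 4 - 2*y/(-12 + y))
(113 - 3*k(3)*(-2))*(-136) = (113 - 6*(-24 + 3)/(-12 + 3)*(-2))*(-136) = (113 - 6*(-21)/(-9)*(-2))*(-136) = (113 - 6*(-1)*(-21)/9*(-2))*(-136) = (113 - 3*14/3*(-2))*(-136) = (113 - 14*(-2))*(-136) = (113 + 28)*(-136) = 141*(-136) = -19176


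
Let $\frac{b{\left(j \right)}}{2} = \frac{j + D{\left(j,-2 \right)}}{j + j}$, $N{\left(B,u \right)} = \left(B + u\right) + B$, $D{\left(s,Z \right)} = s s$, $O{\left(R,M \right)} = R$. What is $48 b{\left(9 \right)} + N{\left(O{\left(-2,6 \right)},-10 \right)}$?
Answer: $466$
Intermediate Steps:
$D{\left(s,Z \right)} = s^{2}$
$N{\left(B,u \right)} = u + 2 B$
$b{\left(j \right)} = \frac{j + j^{2}}{j}$ ($b{\left(j \right)} = 2 \frac{j + j^{2}}{j + j} = 2 \frac{j + j^{2}}{2 j} = \frac{j + j^{2}}{j}$)
$48 b{\left(9 \right)} + N{\left(O{\left(-2,6 \right)},-10 \right)} = 48 \left(1 + 9\right) + \left(-10 + 2 \left(-2\right)\right) = 48 \cdot 10 - 14 = 480 - 14 = 466$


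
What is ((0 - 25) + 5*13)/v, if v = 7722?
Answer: 20/3861 ≈ 0.0051800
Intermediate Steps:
((0 - 25) + 5*13)/v = ((0 - 25) + 5*13)/7722 = (-25 + 65)*(1/7722) = 40*(1/7722) = 20/3861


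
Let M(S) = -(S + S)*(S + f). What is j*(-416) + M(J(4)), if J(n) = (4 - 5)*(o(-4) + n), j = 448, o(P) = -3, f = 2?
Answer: -186366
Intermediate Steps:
J(n) = 3 - n (J(n) = (4 - 5)*(-3 + n) = -(-3 + n) = 3 - n)
M(S) = -2*S*(2 + S) (M(S) = -(S + S)*(S + 2) = -2*S*(2 + S))
j*(-416) + M(J(4)) = 448*(-416) - 2*(3 - 1*4)*(2 + (3 - 1*4)) = -186368 - 2*(3 - 4)*(2 + (3 - 4)) = -186368 - 2*(-1)*(2 - 1) = -186368 - 2*(-1)*1 = -186368 + 2 = -186366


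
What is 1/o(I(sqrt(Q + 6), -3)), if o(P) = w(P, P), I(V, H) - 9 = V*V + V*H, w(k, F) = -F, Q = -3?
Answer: -4/39 - sqrt(3)/39 ≈ -0.14698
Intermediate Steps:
I(V, H) = 9 + V**2 + H*V (I(V, H) = 9 + (V*V + V*H) = 9 + (V**2 + H*V) = 9 + V**2 + H*V)
o(P) = -P
1/o(I(sqrt(Q + 6), -3)) = 1/(-(9 + (sqrt(-3 + 6))**2 - 3*sqrt(-3 + 6))) = 1/(-(9 + (sqrt(3))**2 - 3*sqrt(3))) = 1/(-(9 + 3 - 3*sqrt(3))) = 1/(-(12 - 3*sqrt(3))) = 1/(-12 + 3*sqrt(3))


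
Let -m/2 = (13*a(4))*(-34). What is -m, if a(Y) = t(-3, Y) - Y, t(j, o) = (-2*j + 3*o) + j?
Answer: -9724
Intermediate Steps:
t(j, o) = -j + 3*o
a(Y) = 3 + 2*Y (a(Y) = (-1*(-3) + 3*Y) - Y = (3 + 3*Y) - Y = 3 + 2*Y)
m = 9724 (m = -2*13*(3 + 2*4)*(-34) = -2*13*(3 + 8)*(-34) = -2*13*11*(-34) = -286*(-34) = -2*(-4862) = 9724)
-m = -1*9724 = -9724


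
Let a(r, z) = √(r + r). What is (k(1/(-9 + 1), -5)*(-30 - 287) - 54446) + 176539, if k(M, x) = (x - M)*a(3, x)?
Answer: 122093 + 12363*√6/8 ≈ 1.2588e+5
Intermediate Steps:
a(r, z) = √2*√r (a(r, z) = √(2*r) = √2*√r)
k(M, x) = √6*(x - M) (k(M, x) = (x - M)*(√2*√3) = (x - M)*√6 = √6*(x - M))
(k(1/(-9 + 1), -5)*(-30 - 287) - 54446) + 176539 = ((√6*(-5 - 1/(-9 + 1)))*(-30 - 287) - 54446) + 176539 = ((√6*(-5 - 1/(-8)))*(-317) - 54446) + 176539 = ((√6*(-5 - 1*(-⅛)))*(-317) - 54446) + 176539 = ((√6*(-5 + ⅛))*(-317) - 54446) + 176539 = ((√6*(-39/8))*(-317) - 54446) + 176539 = (-39*√6/8*(-317) - 54446) + 176539 = (12363*√6/8 - 54446) + 176539 = (-54446 + 12363*√6/8) + 176539 = 122093 + 12363*√6/8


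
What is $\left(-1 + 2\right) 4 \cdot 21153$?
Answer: $84612$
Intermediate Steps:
$\left(-1 + 2\right) 4 \cdot 21153 = 1 \cdot 4 \cdot 21153 = 4 \cdot 21153 = 84612$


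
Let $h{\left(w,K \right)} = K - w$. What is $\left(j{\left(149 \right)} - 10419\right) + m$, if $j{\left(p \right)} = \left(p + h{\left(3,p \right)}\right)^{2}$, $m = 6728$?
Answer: $83334$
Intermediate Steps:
$j{\left(p \right)} = \left(-3 + 2 p\right)^{2}$ ($j{\left(p \right)} = \left(p + \left(p - 3\right)\right)^{2} = \left(p + \left(-3 + p\right)\right)^{2} = \left(-3 + 2 p\right)^{2}$)
$\left(j{\left(149 \right)} - 10419\right) + m = \left(\left(-3 + 2 \cdot 149\right)^{2} - 10419\right) + 6728 = \left(\left(-3 + 298\right)^{2} - 10419\right) + 6728 = \left(295^{2} - 10419\right) + 6728 = \left(87025 - 10419\right) + 6728 = 76606 + 6728 = 83334$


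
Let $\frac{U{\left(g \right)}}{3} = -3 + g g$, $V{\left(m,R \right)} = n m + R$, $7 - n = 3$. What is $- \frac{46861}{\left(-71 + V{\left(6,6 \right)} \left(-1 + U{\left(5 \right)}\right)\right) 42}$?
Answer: $- \frac{46861}{78918} \approx -0.59379$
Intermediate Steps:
$n = 4$ ($n = 7 - 3 = 4$)
$V{\left(m,R \right)} = R + 4 m$ ($V{\left(m,R \right)} = 4 m + R = R + 4 m$)
$U{\left(g \right)} = -9 + 3 g^{2}$ ($U{\left(g \right)} = 3 \left(-3 + g g\right) = 3 \left(-3 + g^{2}\right) = -9 + 3 g^{2}$)
$- \frac{46861}{\left(-71 + V{\left(6,6 \right)} \left(-1 + U{\left(5 \right)}\right)\right) 42} = - \frac{46861}{\left(-71 + \left(6 + 4 \cdot 6\right) \left(-1 - \left(9 - 3 \cdot 5^{2}\right)\right)\right) 42} = - \frac{46861}{\left(-71 + \left(6 + 24\right) \left(-1 + \left(-9 + 3 \cdot 25\right)\right)\right) 42} = - \frac{46861}{\left(-71 + 30 \left(-1 + \left(-9 + 75\right)\right)\right) 42} = - \frac{46861}{\left(-71 + 30 \left(-1 + 66\right)\right) 42} = - \frac{46861}{\left(-71 + 30 \cdot 65\right) 42} = - \frac{46861}{\left(-71 + 1950\right) 42} = - \frac{46861}{1879 \cdot 42} = - \frac{46861}{78918}$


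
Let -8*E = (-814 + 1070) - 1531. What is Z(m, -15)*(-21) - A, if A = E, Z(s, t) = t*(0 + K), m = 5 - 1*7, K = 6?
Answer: 13845/8 ≈ 1730.6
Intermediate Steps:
m = -2 (m = 5 - 7 = -2)
E = 1275/8 (E = -((-814 + 1070) - 1531)/8 = -(256 - 1531)/8 = -⅛*(-1275) = 1275/8 ≈ 159.38)
Z(s, t) = 6*t (Z(s, t) = t*(0 + 6) = t*6 = 6*t)
A = 1275/8 ≈ 159.38
Z(m, -15)*(-21) - A = (6*(-15))*(-21) - 1*1275/8 = -90*(-21) - 1275/8 = 1890 - 1275/8 = 13845/8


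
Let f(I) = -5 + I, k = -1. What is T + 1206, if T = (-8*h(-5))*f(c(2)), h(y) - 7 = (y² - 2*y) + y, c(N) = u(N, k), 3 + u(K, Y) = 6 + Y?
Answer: 2094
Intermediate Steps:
u(K, Y) = 3 + Y (u(K, Y) = -3 + (6 + Y) = 3 + Y)
c(N) = 2 (c(N) = 3 - 1 = 2)
h(y) = 7 + y² - y (h(y) = 7 + ((y² - 2*y) + y) = 7 + (y² - y) = 7 + y² - y)
T = 888 (T = (-8*(7 + (-5)² - 1*(-5)))*(-5 + 2) = -8*(7 + 25 + 5)*(-3) = -8*37*(-3) = -296*(-3) = 888)
T + 1206 = 888 + 1206 = 2094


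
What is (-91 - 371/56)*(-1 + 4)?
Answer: -2343/8 ≈ -292.88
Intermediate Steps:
(-91 - 371/56)*(-1 + 4) = (-91 - 371*1/56)*3 = (-91 - 53/8)*3 = -781/8*3 = -2343/8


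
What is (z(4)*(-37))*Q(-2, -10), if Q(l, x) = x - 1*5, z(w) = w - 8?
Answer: -2220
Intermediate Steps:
z(w) = -8 + w
Q(l, x) = -5 + x (Q(l, x) = x - 5 = -5 + x)
(z(4)*(-37))*Q(-2, -10) = ((-8 + 4)*(-37))*(-5 - 10) = -4*(-37)*(-15) = 148*(-15) = -2220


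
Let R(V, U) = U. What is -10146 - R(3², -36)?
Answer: -10110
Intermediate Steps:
-10146 - R(3², -36) = -10146 - 1*(-36) = -10146 + 36 = -10110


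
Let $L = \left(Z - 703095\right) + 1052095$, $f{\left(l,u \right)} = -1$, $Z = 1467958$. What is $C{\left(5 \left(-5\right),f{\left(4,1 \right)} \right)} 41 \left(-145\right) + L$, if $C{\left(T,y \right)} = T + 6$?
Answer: $1929913$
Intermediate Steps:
$C{\left(T,y \right)} = 6 + T$
$L = 1816958$ ($L = \left(1467958 - 703095\right) + 1052095 = 764863 + 1052095 = 1816958$)
$C{\left(5 \left(-5\right),f{\left(4,1 \right)} \right)} 41 \left(-145\right) + L = \left(6 + 5 \left(-5\right)\right) 41 \left(-145\right) + 1816958 = \left(6 - 25\right) 41 \left(-145\right) + 1816958 = \left(-19\right) 41 \left(-145\right) + 1816958 = \left(-779\right) \left(-145\right) + 1816958 = 112955 + 1816958 = 1929913$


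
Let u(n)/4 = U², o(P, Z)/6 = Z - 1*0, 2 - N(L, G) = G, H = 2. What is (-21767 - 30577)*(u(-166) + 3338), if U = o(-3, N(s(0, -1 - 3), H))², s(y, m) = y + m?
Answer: -174724272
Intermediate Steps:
s(y, m) = m + y
N(L, G) = 2 - G
o(P, Z) = 6*Z (o(P, Z) = 6*(Z - 1*0) = 6*(Z + 0) = 6*Z)
U = 0 (U = (6*(2 - 1*2))² = (6*(2 - 2))² = (6*0)² = 0² = 0)
u(n) = 0 (u(n) = 4*0² = 4*0 = 0)
(-21767 - 30577)*(u(-166) + 3338) = (-21767 - 30577)*(0 + 3338) = -52344*3338 = -174724272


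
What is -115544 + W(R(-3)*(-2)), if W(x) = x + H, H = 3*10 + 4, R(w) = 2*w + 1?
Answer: -115500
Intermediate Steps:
R(w) = 1 + 2*w
H = 34 (H = 30 + 4 = 34)
W(x) = 34 + x (W(x) = x + 34 = 34 + x)
-115544 + W(R(-3)*(-2)) = -115544 + (34 + (1 + 2*(-3))*(-2)) = -115544 + (34 + (1 - 6)*(-2)) = -115544 + (34 - 5*(-2)) = -115544 + (34 + 10) = -115544 + 44 = -115500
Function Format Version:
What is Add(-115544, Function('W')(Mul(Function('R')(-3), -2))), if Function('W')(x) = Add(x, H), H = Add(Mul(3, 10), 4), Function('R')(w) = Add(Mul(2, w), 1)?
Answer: -115500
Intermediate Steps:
Function('R')(w) = Add(1, Mul(2, w))
H = 34 (H = Add(30, 4) = 34)
Function('W')(x) = Add(34, x) (Function('W')(x) = Add(x, 34) = Add(34, x))
Add(-115544, Function('W')(Mul(Function('R')(-3), -2))) = Add(-115544, Add(34, Mul(Add(1, Mul(2, -3)), -2))) = Add(-115544, Add(34, Mul(Add(1, -6), -2))) = Add(-115544, Add(34, Mul(-5, -2))) = Add(-115544, Add(34, 10)) = Add(-115544, 44) = -115500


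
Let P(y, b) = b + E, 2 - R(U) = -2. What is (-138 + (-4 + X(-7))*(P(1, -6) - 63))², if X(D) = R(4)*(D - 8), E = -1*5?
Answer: 21141604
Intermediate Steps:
R(U) = 4 (R(U) = 2 - 1*(-2) = 2 + 2 = 4)
E = -5
P(y, b) = -5 + b (P(y, b) = b - 5 = -5 + b)
X(D) = -32 + 4*D (X(D) = 4*(D - 8) = 4*(-8 + D) = -32 + 4*D)
(-138 + (-4 + X(-7))*(P(1, -6) - 63))² = (-138 + (-4 + (-32 + 4*(-7)))*((-5 - 6) - 63))² = (-138 + (-4 + (-32 - 28))*(-11 - 63))² = (-138 + (-4 - 60)*(-74))² = (-138 - 64*(-74))² = (-138 + 4736)² = 4598² = 21141604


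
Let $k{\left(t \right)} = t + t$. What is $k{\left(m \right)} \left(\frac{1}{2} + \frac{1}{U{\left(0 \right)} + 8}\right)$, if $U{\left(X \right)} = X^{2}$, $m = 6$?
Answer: $\frac{15}{2} \approx 7.5$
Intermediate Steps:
$k{\left(t \right)} = 2 t$
$k{\left(m \right)} \left(\frac{1}{2} + \frac{1}{U{\left(0 \right)} + 8}\right) = 2 \cdot 6 \left(\frac{1}{2} + \frac{1}{0^{2} + 8}\right) = 12 \left(\frac{1}{2} + \frac{1}{0 + 8}\right) = 12 \left(\frac{1}{2} + \frac{1}{8}\right) = 12 \cdot \frac{5}{8} = \frac{15}{2}$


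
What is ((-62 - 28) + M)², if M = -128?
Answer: 47524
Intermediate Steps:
((-62 - 28) + M)² = ((-62 - 28) - 128)² = (-90 - 128)² = (-218)² = 47524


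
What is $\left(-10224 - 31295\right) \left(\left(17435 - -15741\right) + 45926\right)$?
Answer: $-3284235938$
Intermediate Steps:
$\left(-10224 - 31295\right) \left(\left(17435 - -15741\right) + 45926\right) = - 41519 \left(\left(17435 + 15741\right) + 45926\right) = - 41519 \left(33176 + 45926\right) = \left(-41519\right) 79102 = -3284235938$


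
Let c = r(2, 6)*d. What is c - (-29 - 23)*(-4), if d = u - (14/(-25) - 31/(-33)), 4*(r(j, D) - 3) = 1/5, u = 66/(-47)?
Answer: -165522821/775500 ≈ -213.44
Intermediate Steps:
u = -66/47 (u = 66*(-1/47) = -66/47 ≈ -1.4043)
r(j, D) = 61/20 (r(j, D) = 3 + (1/4)/5 = 3 + (1/4)*(1/5) = 3 + 1/20 = 61/20)
d = -69161/38775 (d = -66/47 - (14/(-25) - 31/(-33)) = -66/47 - (14*(-1/25) - 31*(-1/33)) = -66/47 - (-14/25 + 31/33) = -66/47 - 1*313/825 = -66/47 - 313/825 = -69161/38775 ≈ -1.7836)
c = -4218821/775500 (c = (61/20)*(-69161/38775) = -4218821/775500 ≈ -5.4401)
c - (-29 - 23)*(-4) = -4218821/775500 - (-29 - 23)*(-4) = -4218821/775500 - (-52)*(-4) = -4218821/775500 - 1*208 = -4218821/775500 - 208 = -165522821/775500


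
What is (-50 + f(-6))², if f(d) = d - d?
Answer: 2500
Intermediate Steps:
f(d) = 0
(-50 + f(-6))² = (-50 + 0)² = (-50)² = 2500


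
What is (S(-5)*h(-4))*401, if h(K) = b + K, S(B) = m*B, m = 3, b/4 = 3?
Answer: -48120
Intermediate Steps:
b = 12 (b = 4*3 = 12)
S(B) = 3*B
h(K) = 12 + K
(S(-5)*h(-4))*401 = ((3*(-5))*(12 - 4))*401 = -15*8*401 = -120*401 = -48120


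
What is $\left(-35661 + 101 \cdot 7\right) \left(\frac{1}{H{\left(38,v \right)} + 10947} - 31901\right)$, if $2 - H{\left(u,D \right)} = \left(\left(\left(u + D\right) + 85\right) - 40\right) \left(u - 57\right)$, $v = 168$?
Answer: $\frac{8763315889409}{7859} \approx 1.1151 \cdot 10^{9}$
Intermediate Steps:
$H{\left(u,D \right)} = 2 - \left(-57 + u\right) \left(45 + D + u\right)$ ($H{\left(u,D \right)} = 2 - \left(\left(\left(u + D\right) + 85\right) - 40\right) \left(u - 57\right) = 2 - \left(\left(\left(D + u\right) + 85\right) - 40\right) \left(-57 + u\right) = 2 - \left(\left(85 + D + u\right) - 40\right) \left(-57 + u\right) = 2 - \left(45 + D + u\right) \left(-57 + u\right) = 2 - \left(-57 + u\right) \left(45 + D + u\right)$)
$\left(-35661 + 101 \cdot 7\right) \left(\frac{1}{H{\left(38,v \right)} + 10947} - 31901\right) = \left(-35661 + 101 \cdot 7\right) \left(\frac{1}{\left(2567 - 38^{2} + 12 \cdot 38 + 57 \cdot 168 - 168 \cdot 38\right) + 10947} - 31901\right) = \left(-35661 + 707\right) \left(\frac{1}{\left(2567 - 1444 + 456 + 9576 - 6384\right) + 10947} - 31901\right) = - 34954 \left(\frac{1}{\left(2567 - 1444 + 456 + 9576 - 6384\right) + 10947} - 31901\right) = - 34954 \left(\frac{1}{4771 + 10947} - 31901\right) = - 34954 \left(\frac{1}{15718} - 31901\right) = \left(-34954\right) \left(- \frac{501419917}{15718}\right) = \frac{8763315889409}{7859}$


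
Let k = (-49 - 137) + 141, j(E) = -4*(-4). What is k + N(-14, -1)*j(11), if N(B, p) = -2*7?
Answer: -269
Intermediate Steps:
N(B, p) = -14
j(E) = 16
k = -45 (k = -186 + 141 = -45)
k + N(-14, -1)*j(11) = -45 - 14*16 = -45 - 224 = -269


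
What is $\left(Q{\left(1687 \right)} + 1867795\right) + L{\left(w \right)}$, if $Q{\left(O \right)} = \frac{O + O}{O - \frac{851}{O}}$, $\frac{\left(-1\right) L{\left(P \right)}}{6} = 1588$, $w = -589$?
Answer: $\frac{2643497291222}{1422559} \approx 1.8583 \cdot 10^{6}$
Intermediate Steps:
$L{\left(P \right)} = -9528$ ($L{\left(P \right)} = \left(-6\right) 1588 = -9528$)
$Q{\left(O \right)} = \frac{2 O}{O - \frac{851}{O}}$
$\left(Q{\left(1687 \right)} + 1867795\right) + L{\left(w \right)} = \left(\frac{2 \cdot 1687^{2}}{-851 + 1687^{2}} + 1867795\right) - 9528 = \left(2 \cdot 2845969 \frac{1}{-851 + 2845969} + 1867795\right) - 9528 = \left(2 \cdot 2845969 \cdot \frac{1}{2845118} + 1867795\right) - 9528 = \left(\frac{2845969}{1422559} + 1867795\right) - 9528 = \frac{2657051433374}{1422559} - 9528 = \frac{2643497291222}{1422559}$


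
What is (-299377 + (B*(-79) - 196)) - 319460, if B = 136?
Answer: -629777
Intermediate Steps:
(-299377 + (B*(-79) - 196)) - 319460 = (-299377 + (136*(-79) - 196)) - 319460 = (-299377 + (-10744 - 196)) - 319460 = (-299377 - 10940) - 319460 = -310317 - 319460 = -629777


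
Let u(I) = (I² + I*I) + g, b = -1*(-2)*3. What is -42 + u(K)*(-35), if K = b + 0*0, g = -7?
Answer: -2317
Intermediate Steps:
b = 6 (b = 2*3 = 6)
K = 6 (K = 6 + 0*0 = 6 + 0 = 6)
u(I) = -7 + 2*I² (u(I) = (I² + I*I) - 7 = (I² + I²) - 7 = 2*I² - 7 = -7 + 2*I²)
-42 + u(K)*(-35) = -42 + (-7 + 2*6²)*(-35) = -42 + (-7 + 2*36)*(-35) = -42 + (-7 + 72)*(-35) = -42 + 65*(-35) = -42 - 2275 = -2317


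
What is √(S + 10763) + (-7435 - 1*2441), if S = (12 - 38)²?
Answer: -9876 + 3*√1271 ≈ -9769.0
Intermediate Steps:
S = 676 (S = (-26)² = 676)
√(S + 10763) + (-7435 - 1*2441) = √(676 + 10763) + (-7435 - 1*2441) = √11439 + (-7435 - 2441) = 3*√1271 - 9876 = -9876 + 3*√1271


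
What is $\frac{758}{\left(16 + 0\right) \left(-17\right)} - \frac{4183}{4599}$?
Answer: $- \frac{2311909}{625464} \approx -3.6963$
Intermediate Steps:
$\frac{758}{\left(16 + 0\right) \left(-17\right)} - \frac{4183}{4599} = \frac{758}{16 \left(-17\right)} - \frac{4183}{4599} = \frac{758}{-272} - \frac{4183}{4599} = 758 \left(- \frac{1}{272}\right) - \frac{4183}{4599} = - \frac{379}{136} - \frac{4183}{4599} = - \frac{2311909}{625464}$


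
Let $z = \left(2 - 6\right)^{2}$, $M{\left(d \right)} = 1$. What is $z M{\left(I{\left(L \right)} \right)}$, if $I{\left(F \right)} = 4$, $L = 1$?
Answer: $16$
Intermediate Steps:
$z = 16$ ($z = \left(-4\right)^{2} = 16$)
$z M{\left(I{\left(L \right)} \right)} = 16 \cdot 1 = 16$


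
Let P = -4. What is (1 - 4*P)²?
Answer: 289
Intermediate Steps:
(1 - 4*P)² = (1 - 4*(-4))² = (1 + 16)² = 17² = 289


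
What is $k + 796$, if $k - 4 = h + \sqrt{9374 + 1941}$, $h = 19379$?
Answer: $20179 + \sqrt{11315} \approx 20285.0$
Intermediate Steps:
$k = 19383 + \sqrt{11315}$ ($k = 4 + \left(19379 + \sqrt{9374 + 1941}\right) = 4 + \left(19379 + \sqrt{11315}\right) = 19383 + \sqrt{11315} \approx 19489.0$)
$k + 796 = \left(19383 + \sqrt{11315}\right) + 796 = 20179 + \sqrt{11315}$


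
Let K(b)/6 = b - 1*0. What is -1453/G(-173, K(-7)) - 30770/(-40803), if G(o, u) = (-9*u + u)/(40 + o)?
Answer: 375975127/652848 ≈ 575.90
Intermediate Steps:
K(b) = 6*b (K(b) = 6*(b - 1*0) = 6*(b + 0) = 6*b)
G(o, u) = -8*u/(40 + o) (G(o, u) = (-8*u)/(40 + o) = -8*u/(40 + o))
-1453/G(-173, K(-7)) - 30770/(-40803) = -1453/((-8*6*(-7)/(40 - 173))) - 30770/(-40803) = -1453/((-8*(-42)/(-133))) - 30770*(-1/40803) = -1453/((-8*(-42)*(-1/133))) + 30770/40803 = -1453/(-48/19) + 30770/40803 = -1453*(-19/48) + 30770/40803 = 27607/48 + 30770/40803 = 375975127/652848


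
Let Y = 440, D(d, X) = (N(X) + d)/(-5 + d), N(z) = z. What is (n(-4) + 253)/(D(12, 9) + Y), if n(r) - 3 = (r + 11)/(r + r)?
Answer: 2041/3544 ≈ 0.57590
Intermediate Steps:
D(d, X) = (X + d)/(-5 + d)
n(r) = 3 + (11 + r)/(2*r) (n(r) = 3 + (r + 11)/(r + r) = 3 + (11 + r)/((2*r)) = 3 + (11 + r)*(1/(2*r)) = 3 + (11 + r)/(2*r))
(n(-4) + 253)/(D(12, 9) + Y) = ((½)*(11 + 7*(-4))/(-4) + 253)/((9 + 12)/(-5 + 12) + 440) = ((½)*(-¼)*(11 - 28) + 253)/(21/7 + 440) = ((½)*(-¼)*(-17) + 253)/((⅐)*21 + 440) = (17/8 + 253)/(3 + 440) = (2041/8)/443 = (2041/8)*(1/443) = 2041/3544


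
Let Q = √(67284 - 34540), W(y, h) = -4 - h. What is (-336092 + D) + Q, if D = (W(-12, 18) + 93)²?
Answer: -331051 + 2*√8186 ≈ -3.3087e+5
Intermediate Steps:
D = 5041 (D = ((-4 - 1*18) + 93)² = ((-4 - 18) + 93)² = (-22 + 93)² = 71² = 5041)
Q = 2*√8186 (Q = √32744 = 2*√8186 ≈ 180.95)
(-336092 + D) + Q = (-336092 + 5041) + 2*√8186 = -331051 + 2*√8186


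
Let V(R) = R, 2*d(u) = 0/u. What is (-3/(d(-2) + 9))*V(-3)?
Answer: 1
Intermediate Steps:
d(u) = 0 (d(u) = (0/u)/2 = (½)*0 = 0)
(-3/(d(-2) + 9))*V(-3) = (-3/(0 + 9))*(-3) = (-3/9)*(-3) = ((⅑)*(-3))*(-3) = -⅓*(-3) = 1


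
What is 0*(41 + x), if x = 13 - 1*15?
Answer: 0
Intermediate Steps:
x = -2 (x = 13 - 15 = -2)
0*(41 + x) = 0*(41 - 2) = 0*39 = 0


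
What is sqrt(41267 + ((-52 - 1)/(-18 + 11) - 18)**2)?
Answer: 6*sqrt(56317)/7 ≈ 203.41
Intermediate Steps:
sqrt(41267 + ((-52 - 1)/(-18 + 11) - 18)**2) = sqrt(41267 + (-53/(-7) - 18)**2) = sqrt(41267 + (-53*(-1/7) - 18)**2) = sqrt(41267 + (53/7 - 18)**2) = sqrt(41267 + (-73/7)**2) = sqrt(41267 + 5329/49) = sqrt(2027412/49) = 6*sqrt(56317)/7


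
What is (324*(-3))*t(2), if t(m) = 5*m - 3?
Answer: -6804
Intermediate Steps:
t(m) = -3 + 5*m
(324*(-3))*t(2) = (324*(-3))*(-3 + 5*2) = -972*(-3 + 10) = -972*7 = -6804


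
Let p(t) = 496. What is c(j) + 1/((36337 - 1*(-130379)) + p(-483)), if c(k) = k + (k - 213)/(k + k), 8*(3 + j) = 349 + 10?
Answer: 4462429117/112032040 ≈ 39.832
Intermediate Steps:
j = 335/8 (j = -3 + (349 + 10)/8 = -3 + (⅛)*359 = -3 + 359/8 = 335/8 ≈ 41.875)
c(k) = k + (-213 + k)/(2*k) (c(k) = k + (-213 + k)/((2*k)) = k + (-213 + k)*(1/(2*k)) = k + (-213 + k)/(2*k))
c(j) + 1/((36337 - 1*(-130379)) + p(-483)) = (½ + 335/8 - 213/(2*335/8)) + 1/((36337 - 1*(-130379)) + 496) = (½ + 335/8 - 213/2*8/335) + 1/((36337 + 130379) + 496) = (½ + 335/8 - 852/335) + 1/(166716 + 496) = 106749/2680 + 1/167212 = 4462429117/112032040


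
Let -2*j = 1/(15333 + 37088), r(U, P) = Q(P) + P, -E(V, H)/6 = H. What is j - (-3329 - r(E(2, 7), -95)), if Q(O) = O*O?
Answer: 1285258077/104842 ≈ 12259.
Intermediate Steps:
E(V, H) = -6*H
Q(O) = O²
r(U, P) = P + P² (r(U, P) = P² + P = P + P²)
j = -1/104842 (j = -1/(2*(15333 + 37088)) = -½/52421 = -½*1/52421 = -1/104842 ≈ -9.5382e-6)
j - (-3329 - r(E(2, 7), -95)) = -1/104842 - (-3329 - (-95)*(1 - 95)) = -1/104842 - (-3329 - (-95)*(-94)) = -1/104842 - (-3329 - 1*8930) = -1/104842 - (-3329 - 8930) = -1/104842 - 1*(-12259) = -1/104842 + 12259 = 1285258077/104842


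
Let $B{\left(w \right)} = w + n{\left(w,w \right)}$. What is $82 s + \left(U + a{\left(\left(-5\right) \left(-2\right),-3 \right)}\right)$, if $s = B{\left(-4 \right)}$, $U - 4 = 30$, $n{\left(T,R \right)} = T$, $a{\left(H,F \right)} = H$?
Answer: $-612$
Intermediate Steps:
$B{\left(w \right)} = 2 w$ ($B{\left(w \right)} = w + w = 2 w$)
$U = 34$ ($U = 4 + 30 = 34$)
$s = -8$ ($s = 2 \left(-4\right) = -8$)
$82 s + \left(U + a{\left(\left(-5\right) \left(-2\right),-3 \right)}\right) = 82 \left(-8\right) + \left(34 - -10\right) = -656 + \left(34 + 10\right) = -656 + 44 = -612$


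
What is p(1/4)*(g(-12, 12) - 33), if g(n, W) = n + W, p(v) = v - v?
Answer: 0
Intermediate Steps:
p(v) = 0
g(n, W) = W + n
p(1/4)*(g(-12, 12) - 33) = 0*((12 - 12) - 33) = 0*(0 - 33) = 0*(-33) = 0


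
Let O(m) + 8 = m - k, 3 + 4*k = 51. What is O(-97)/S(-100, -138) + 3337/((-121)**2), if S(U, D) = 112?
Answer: -1339253/1639792 ≈ -0.81672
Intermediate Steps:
k = 12 (k = -3/4 + (1/4)*51 = -3/4 + 51/4 = 12)
O(m) = -20 + m (O(m) = -8 + (m - 1*12) = -8 + (m - 12) = -8 + (-12 + m) = -20 + m)
O(-97)/S(-100, -138) + 3337/((-121)**2) = (-20 - 97)/112 + 3337/((-121)**2) = -117*1/112 + 3337/14641 = -117/112 + 3337*(1/14641) = -117/112 + 3337/14641 = -1339253/1639792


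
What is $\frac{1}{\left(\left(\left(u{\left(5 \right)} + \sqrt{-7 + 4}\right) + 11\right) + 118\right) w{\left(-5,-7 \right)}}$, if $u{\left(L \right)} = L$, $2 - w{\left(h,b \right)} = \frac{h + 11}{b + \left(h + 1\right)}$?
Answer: $\frac{737}{251426} - \frac{11 i \sqrt{3}}{502852} \approx 0.0029313 - 3.7889 \cdot 10^{-5} i$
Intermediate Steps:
$w{\left(h,b \right)} = 2 - \frac{11 + h}{1 + b + h}$ ($w{\left(h,b \right)} = 2 - \frac{h + 11}{b + \left(h + 1\right)} = 2 - \frac{11 + h}{b + \left(1 + h\right)} = 2 - \frac{11 + h}{1 + b + h}$)
$\frac{1}{\left(\left(\left(u{\left(5 \right)} + \sqrt{-7 + 4}\right) + 11\right) + 118\right) w{\left(-5,-7 \right)}} = \frac{1}{\left(\left(\left(5 + \sqrt{-7 + 4}\right) + 11\right) + 118\right) \frac{-9 - 5 + 2 \left(-7\right)}{1 - 7 - 5}} = \frac{1}{\left(\left(\left(5 + \sqrt{-3}\right) + 11\right) + 118\right) \frac{-9 - 5 - 14}{-11}} = \frac{1}{\left(\left(\left(5 + i \sqrt{3}\right) + 11\right) + 118\right) \left(\left(- \frac{1}{11}\right) \left(-28\right)\right)} = \frac{1}{\left(\left(16 + i \sqrt{3}\right) + 118\right) \frac{28}{11}} = \frac{1}{\left(134 + i \sqrt{3}\right) \frac{28}{11}} = \frac{1}{\frac{3752}{11} + \frac{28 i \sqrt{3}}{11}}$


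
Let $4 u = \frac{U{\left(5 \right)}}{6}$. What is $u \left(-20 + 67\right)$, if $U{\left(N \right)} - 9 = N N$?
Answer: $\frac{799}{12} \approx 66.583$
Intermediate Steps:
$U{\left(N \right)} = 9 + N^{2}$ ($U{\left(N \right)} = 9 + N N = 9 + N^{2}$)
$u = \frac{17}{12}$ ($u = \frac{\left(9 + 5^{2}\right) \frac{1}{6}}{4} = \frac{\left(9 + 25\right) \frac{1}{6}}{4} = \frac{34 \cdot \frac{1}{6}}{4} = \frac{1}{4} \cdot \frac{17}{3} = \frac{17}{12} \approx 1.4167$)
$u \left(-20 + 67\right) = \frac{17 \left(-20 + 67\right)}{12} = \frac{17}{12} \cdot 47 = \frac{799}{12}$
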